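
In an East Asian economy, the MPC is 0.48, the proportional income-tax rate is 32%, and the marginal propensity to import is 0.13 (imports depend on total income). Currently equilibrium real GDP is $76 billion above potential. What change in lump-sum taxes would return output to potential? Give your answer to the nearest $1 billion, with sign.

+$127 billion

Spending multiplier = 1/(1 − c(1−t) + m) = 1/(1 − 0.48×0.68 + 0.13) = 1/0.8036 ≈ 1.244.
Tax multiplier = −c·k = −0.48/0.8036 ≈ −0.597. Need ΔY = −$76 billion, so ΔT = ΔY/(−c·k) = −(−$76 billion) × 0.8036 / 0.48 ≈ +$127 billion.
The government should raise lump-sum taxes by $127 billion.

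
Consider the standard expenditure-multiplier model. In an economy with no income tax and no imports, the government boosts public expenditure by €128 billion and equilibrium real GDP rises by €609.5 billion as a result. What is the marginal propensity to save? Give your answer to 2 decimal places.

0.21

Implied spending multiplier k = ΔY/ΔG = 609.5/128 ≈ 4.7617.
Since k = 1/(1 − MPC), MPC = 1 − 1/k = 1 − ΔG/ΔY = 1 − 128/609.5 ≈ 0.79.
MPS = 1 − MPC = 0.21.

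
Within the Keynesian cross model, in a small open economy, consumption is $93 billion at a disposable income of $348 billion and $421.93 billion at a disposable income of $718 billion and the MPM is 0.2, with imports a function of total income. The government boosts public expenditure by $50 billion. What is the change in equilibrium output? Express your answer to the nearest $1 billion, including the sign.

+$161 billion

MPC = ΔC/ΔYd = (421.93 − 93)/(718 − 348) = 328.93/370 = 0.889.
Spending multiplier = 1/(1 − c + m) = 1/(1 − 0.889 + 0.2) = 1/0.311 ≈ 3.215.
ΔY = k × ΔG = (+$50 billion) / 0.311 ≈ +$161 billion.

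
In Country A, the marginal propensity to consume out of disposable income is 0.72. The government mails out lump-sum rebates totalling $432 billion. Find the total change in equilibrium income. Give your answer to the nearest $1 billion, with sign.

A lump-sum tax change of −$432 billion shifts disposable income by +$432 billion; first-round consumption changes by −c × ΔT = −0.72 × (−$432 billion) = +$311.04 billion.
Expenditure multiplier = 1/(1 − MPC) = 1/(1 − 0.72) = 1/0.28 ≈ 3.571.
The tax multiplier is −c × k ≈ −2.571, so ΔY = k × (−c·ΔT) = (+$311.04 billion) / 0.28 ≈ +$1,111 billion.

+$1,111 billion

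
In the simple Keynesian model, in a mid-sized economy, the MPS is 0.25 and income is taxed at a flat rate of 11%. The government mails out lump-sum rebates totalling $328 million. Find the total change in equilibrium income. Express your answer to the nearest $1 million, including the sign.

MPC = 1 − MPS = 1 − 0.25 = 0.75.
A lump-sum tax change of −$328 million shifts disposable income by +$328 million; first-round consumption changes by −c × ΔT = −0.75 × (−$328 million) = +$246 million.
Expenditure multiplier = 1/(1 − c(1−t)) = 1/(1 − 0.75×0.89) = 1/0.3325 ≈ 3.008.
The tax multiplier is −c × k ≈ −2.256, so ΔY = k × (−c·ΔT) = (+$246 million) / 0.3325 ≈ +$740 million.

+$740 million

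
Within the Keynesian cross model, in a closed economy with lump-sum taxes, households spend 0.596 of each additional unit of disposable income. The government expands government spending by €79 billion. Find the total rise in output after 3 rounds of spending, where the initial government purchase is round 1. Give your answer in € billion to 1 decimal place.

€154.1 billion

Round 1 adds ΔG = €79 billion; each later round is MPC = 0.596 times the previous.
After 3 rounds: 79 + 47.084 + 28.062064 = ΔG·(1 − c^3)/(1 − c) = 79 × (1 − 0.211708736)/0.404 ≈ €154.1 billion.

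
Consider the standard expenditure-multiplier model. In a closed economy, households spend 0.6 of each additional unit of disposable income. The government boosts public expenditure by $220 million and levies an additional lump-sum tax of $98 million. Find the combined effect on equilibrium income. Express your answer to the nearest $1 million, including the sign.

Expenditure multiplier = 1/(1 − MPC) = 1/(1 − 0.6) = 1/0.4 = 2.5.
ΔG contributes k·ΔG = (+$220 million) / 0.4 = +$550 million.
ΔT of +$98 million changes first-round spending by −c·ΔT = −$58.8 million, contributing k·(−c·ΔT) = (−$58.8 million) / 0.4 = −$147 million.
Net ΔY = k(ΔG − c·ΔT) = (+$161.2 million) / 0.4 = +$403 million.

+$403 million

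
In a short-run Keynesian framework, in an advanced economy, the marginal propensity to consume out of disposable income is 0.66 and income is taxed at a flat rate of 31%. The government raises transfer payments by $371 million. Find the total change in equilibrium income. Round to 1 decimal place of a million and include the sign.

+$449.6 million

The transfer change shifts disposable income by +$371 million, so first-round consumption changes by c·ΔTR = 0.66 × (+$371 million) = +$244.86 million.
Expenditure multiplier = 1/(1 − c(1−t)) = 1/(1 − 0.66×0.69) = 1/0.5446 ≈ 1.836.
The transfer multiplier is c × k ≈ 1.212, so ΔY = k × (c·ΔTR) = (+$244.86 million) / 0.5446 ≈ +$449.6 million.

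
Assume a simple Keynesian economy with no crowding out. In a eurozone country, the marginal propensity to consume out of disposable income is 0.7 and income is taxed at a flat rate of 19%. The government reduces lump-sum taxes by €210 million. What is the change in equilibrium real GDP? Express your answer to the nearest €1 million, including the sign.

+€339 million

A lump-sum tax change of −€210 million shifts disposable income by +€210 million; first-round consumption changes by −c × ΔT = −0.7 × (−€210 million) = +€147 million.
Expenditure multiplier = 1/(1 − c(1−t)) = 1/(1 − 0.7×0.81) = 1/0.433 ≈ 2.309.
The tax multiplier is −c × k ≈ −1.617, so ΔY = k × (−c·ΔT) = (+€147 million) / 0.433 ≈ +€339 million.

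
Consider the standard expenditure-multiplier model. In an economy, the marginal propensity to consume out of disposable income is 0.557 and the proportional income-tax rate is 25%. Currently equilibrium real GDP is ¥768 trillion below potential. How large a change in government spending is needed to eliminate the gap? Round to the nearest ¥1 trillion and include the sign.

+¥447 trillion

Spending multiplier = 1/(1 − c(1−t)) = 1/(1 − 0.557×0.75) = 1/0.58225 ≈ 1.717.
Need ΔY = +¥768 trillion, so ΔG = ΔY/k = (+¥768 trillion) × 0.58225 ≈ +¥447 trillion.
The government should increase government spending by ¥447 trillion.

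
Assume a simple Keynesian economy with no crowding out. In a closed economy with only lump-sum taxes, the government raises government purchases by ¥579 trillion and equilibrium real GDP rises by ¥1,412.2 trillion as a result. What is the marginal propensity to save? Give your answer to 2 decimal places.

0.41

Implied spending multiplier k = ΔY/ΔG = 1,412.2/579 ≈ 2.439.
Since k = 1/(1 − MPC), MPC = 1 − 1/k = 1 − ΔG/ΔY = 1 − 579/1,412.2 ≈ 0.59.
MPS = 1 − MPC = 0.41.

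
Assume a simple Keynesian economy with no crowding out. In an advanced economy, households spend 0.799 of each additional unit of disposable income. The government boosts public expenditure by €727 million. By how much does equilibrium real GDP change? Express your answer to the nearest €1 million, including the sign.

+€3,617 million

Spending multiplier = 1/(1 − MPC) = 1/(1 − 0.799) = 1/0.201 ≈ 4.975.
ΔY = k × ΔG = (+€727 million) / 0.201 ≈ +€3,617 million.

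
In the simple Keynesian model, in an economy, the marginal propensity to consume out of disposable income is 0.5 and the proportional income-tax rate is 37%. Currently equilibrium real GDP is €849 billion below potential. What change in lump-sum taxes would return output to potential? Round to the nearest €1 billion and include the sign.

−€1,163 billion

Spending multiplier = 1/(1 − c(1−t)) = 1/(1 − 0.5×0.63) = 1/0.685 ≈ 1.46.
Tax multiplier = −c·k = −0.5/0.685 ≈ −0.73. Need ΔY = +€849 billion, so ΔT = ΔY/(−c·k) = −(+€849 billion) × 0.685 / 0.5 ≈ −€1,163 billion.
The government should cut lump-sum taxes by €1,163 billion.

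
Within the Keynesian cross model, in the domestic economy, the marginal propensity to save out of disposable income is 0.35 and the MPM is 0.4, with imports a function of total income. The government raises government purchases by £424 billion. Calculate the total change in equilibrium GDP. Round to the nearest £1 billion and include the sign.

+£565 billion

MPC = 1 − MPS = 1 − 0.35 = 0.65.
Spending multiplier = 1/(1 − c + m) = 1/(1 − 0.65 + 0.4) = 1/0.75 ≈ 1.333.
ΔY = k × ΔG = (+£424 billion) / 0.75 ≈ +£565 billion.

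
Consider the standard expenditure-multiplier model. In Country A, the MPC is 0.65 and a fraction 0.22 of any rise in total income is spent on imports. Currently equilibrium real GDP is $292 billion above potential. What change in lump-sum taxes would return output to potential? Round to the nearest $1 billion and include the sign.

Spending multiplier = 1/(1 − c + m) = 1/(1 − 0.65 + 0.22) = 1/0.57 ≈ 1.754.
Tax multiplier = −c·k = −0.65/0.57 ≈ −1.14. Need ΔY = −$292 billion, so ΔT = ΔY/(−c·k) = −(−$292 billion) × 0.57 / 0.65 ≈ +$256 billion.
The government should raise lump-sum taxes by $256 billion.

+$256 billion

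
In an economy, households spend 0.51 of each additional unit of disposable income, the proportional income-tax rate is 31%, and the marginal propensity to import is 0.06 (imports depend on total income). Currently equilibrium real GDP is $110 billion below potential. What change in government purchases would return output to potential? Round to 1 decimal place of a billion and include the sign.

+$77.9 billion

Spending multiplier = 1/(1 − c(1−t) + m) = 1/(1 − 0.51×0.69 + 0.06) = 1/0.7081 ≈ 1.412.
Need ΔY = +$110 billion, so ΔG = ΔY/k = (+$110 billion) × 0.7081 ≈ +$77.9 billion.
The government should increase government purchases by $77.9 billion.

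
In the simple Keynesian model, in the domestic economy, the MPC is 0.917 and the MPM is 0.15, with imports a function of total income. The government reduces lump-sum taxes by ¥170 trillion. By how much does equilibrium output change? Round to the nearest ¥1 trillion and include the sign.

+¥669 trillion

A lump-sum tax change of −¥170 trillion shifts disposable income by +¥170 trillion; first-round consumption changes by −c × ΔT = −0.917 × (−¥170 trillion) = +¥155.89 trillion.
Expenditure multiplier = 1/(1 − c + m) = 1/(1 − 0.917 + 0.15) = 1/0.233 ≈ 4.292.
The tax multiplier is −c × k ≈ −3.936, so ΔY = k × (−c·ΔT) = (+¥155.89 trillion) / 0.233 ≈ +¥669 trillion.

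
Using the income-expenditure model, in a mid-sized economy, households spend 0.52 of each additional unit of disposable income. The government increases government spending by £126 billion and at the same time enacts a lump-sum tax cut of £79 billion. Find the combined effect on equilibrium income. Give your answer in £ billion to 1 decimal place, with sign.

Expenditure multiplier = 1/(1 − MPC) = 1/(1 − 0.52) = 1/0.48 ≈ 2.083.
ΔG contributes k·ΔG = (+£126 billion) / 0.48 = +£262.5 billion.
ΔT of −£79 billion changes first-round spending by −c·ΔT = +£41.08 billion, contributing k·(−c·ΔT) = (+£41.08 billion) / 0.48 ≈ +£85.6 billion.
Net ΔY = k(ΔG − c·ΔT) = (+£167.08 billion) / 0.48 ≈ +£348.1 billion.

+£348.1 billion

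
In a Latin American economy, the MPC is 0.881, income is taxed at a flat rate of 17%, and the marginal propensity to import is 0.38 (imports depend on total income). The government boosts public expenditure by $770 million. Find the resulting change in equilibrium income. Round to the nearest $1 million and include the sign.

Government-spending multiplier = 1/(1 − c(1−t) + m) = 1/(1 − 0.881×0.83 + 0.38) = 1/0.64877 ≈ 1.541.
ΔY = k × ΔG = (+$770 million) / 0.64877 ≈ +$1,187 million.

+$1,187 million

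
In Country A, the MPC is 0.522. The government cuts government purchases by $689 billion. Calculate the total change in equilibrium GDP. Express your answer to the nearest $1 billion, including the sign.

Expenditure multiplier = 1/(1 − MPC) = 1/(1 − 0.522) = 1/0.478 ≈ 2.092.
ΔY = k × ΔG = (−$689 billion) / 0.478 ≈ −$1,441 billion.

−$1,441 billion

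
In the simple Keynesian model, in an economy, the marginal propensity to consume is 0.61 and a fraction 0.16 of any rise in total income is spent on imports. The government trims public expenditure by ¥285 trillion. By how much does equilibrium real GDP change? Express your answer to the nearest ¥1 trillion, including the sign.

−¥518 trillion

Spending multiplier = 1/(1 − c + m) = 1/(1 − 0.61 + 0.16) = 1/0.55 ≈ 1.818.
ΔY = k × ΔG = (−¥285 trillion) / 0.55 ≈ −¥518 trillion.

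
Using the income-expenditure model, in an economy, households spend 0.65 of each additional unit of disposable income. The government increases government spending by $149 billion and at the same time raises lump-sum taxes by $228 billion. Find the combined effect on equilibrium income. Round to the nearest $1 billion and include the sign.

Expenditure multiplier = 1/(1 − MPC) = 1/(1 − 0.65) = 1/0.35 ≈ 2.857.
ΔG contributes k·ΔG = (+$149 billion) / 0.35 ≈ +$425.7 billion.
ΔT of +$228 billion changes first-round spending by −c·ΔT = −$148.2 billion, contributing k·(−c·ΔT) = (−$148.2 billion) / 0.35 ≈ −$423.4 billion.
Net ΔY = k(ΔG − c·ΔT) = (+$0.8 billion) / 0.35 ≈ +$2 billion.

+$2 billion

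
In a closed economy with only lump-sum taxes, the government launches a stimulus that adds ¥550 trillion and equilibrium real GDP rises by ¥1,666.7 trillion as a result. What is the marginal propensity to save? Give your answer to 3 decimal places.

0.330

Implied spending multiplier k = ΔY/ΔG = 1,666.7/550 ≈ 3.0304.
Since k = 1/(1 − MPC), MPC = 1 − 1/k = 1 − ΔG/ΔY = 1 − 550/1,666.7 ≈ 0.670.
MPS = 1 − MPC = 0.330.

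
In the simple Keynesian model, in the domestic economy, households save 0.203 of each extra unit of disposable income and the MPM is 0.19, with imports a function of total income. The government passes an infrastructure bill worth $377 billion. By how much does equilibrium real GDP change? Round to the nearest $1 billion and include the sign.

MPC = 1 − MPS = 1 − 0.203 = 0.797.
Government-spending multiplier = 1/(1 − c + m) = 1/(1 − 0.797 + 0.19) = 1/0.393 ≈ 2.545.
ΔY = k × ΔG = (+$377 billion) / 0.393 ≈ +$959 billion.

+$959 billion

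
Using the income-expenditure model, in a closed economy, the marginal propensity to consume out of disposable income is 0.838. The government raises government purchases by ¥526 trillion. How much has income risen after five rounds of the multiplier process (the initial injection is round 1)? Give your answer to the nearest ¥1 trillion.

¥1,905 trillion

Round 1 adds ΔG = ¥526 trillion; each later round is MPC = 0.838 times the previous.
After 5 rounds: 526 + 440.788 + 369.380344 + 309.540728272 + 259.395130291936 = ΔG·(1 − c^5)/(1 − c) = 526 × (1 − 0.413256880579168)/0.162 ≈ ¥1,905 trillion.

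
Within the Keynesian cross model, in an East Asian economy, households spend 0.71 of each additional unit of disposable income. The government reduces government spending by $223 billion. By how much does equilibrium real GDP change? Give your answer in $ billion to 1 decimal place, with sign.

−$769.0 billion

Expenditure multiplier = 1/(1 − MPC) = 1/(1 − 0.71) = 1/0.29 ≈ 3.448.
ΔY = k × ΔG = (−$223 billion) / 0.29 ≈ −$769 billion.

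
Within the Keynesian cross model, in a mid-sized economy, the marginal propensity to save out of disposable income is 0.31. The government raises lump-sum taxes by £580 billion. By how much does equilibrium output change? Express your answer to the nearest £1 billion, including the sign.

MPC = 1 − MPS = 1 − 0.31 = 0.69.
A lump-sum tax change of +£580 billion shifts disposable income by −£580 billion; first-round consumption changes by −c × ΔT = −0.69 × (+£580 billion) = −£400.2 billion.
Expenditure multiplier = 1/(1 − MPC) = 1/(1 − 0.69) = 1/0.31 ≈ 3.226.
The tax multiplier is −c × k ≈ −2.226, so ΔY = k × (−c·ΔT) = (−£400.2 billion) / 0.31 ≈ −£1,291 billion.

−£1,291 billion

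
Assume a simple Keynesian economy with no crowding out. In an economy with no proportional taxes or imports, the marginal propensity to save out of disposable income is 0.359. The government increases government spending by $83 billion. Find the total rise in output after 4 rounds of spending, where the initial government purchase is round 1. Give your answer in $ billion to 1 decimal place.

MPC = 1 − MPS = 1 − 0.359 = 0.641.
Round 1 adds ΔG = $83 billion; each later round is MPC = 0.641 times the previous.
After 4 rounds: 83 + 53.203 + 34.103123 + 21.860101843 = ΔG·(1 − c^4)/(1 − c) = 83 × (1 − 0.168823196161)/0.359 ≈ $192.2 billion.

$192.2 billion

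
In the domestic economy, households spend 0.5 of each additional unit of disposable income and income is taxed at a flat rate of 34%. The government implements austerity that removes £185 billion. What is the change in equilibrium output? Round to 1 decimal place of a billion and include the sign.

Spending multiplier = 1/(1 − c(1−t)) = 1/(1 − 0.5×0.66) = 1/0.67 ≈ 1.493.
ΔY = k × ΔG = (−£185 billion) / 0.67 ≈ −£276.1 billion.

−£276.1 billion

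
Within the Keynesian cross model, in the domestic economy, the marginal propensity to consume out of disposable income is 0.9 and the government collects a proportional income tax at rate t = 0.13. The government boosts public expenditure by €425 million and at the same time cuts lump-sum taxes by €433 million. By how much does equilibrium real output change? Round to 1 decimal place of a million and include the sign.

Expenditure multiplier = 1/(1 − c(1−t)) = 1/(1 − 0.9×0.87) = 1/0.217 ≈ 4.608.
ΔG contributes k·ΔG = (+€425 million) / 0.217 ≈ +€1,958.5 million.
ΔT of −€433 million changes first-round spending by −c·ΔT = +€389.7 million, contributing k·(−c·ΔT) = (+€389.7 million) / 0.217 ≈ +€1,795.9 million.
Net ΔY = k(ΔG − c·ΔT) = (+€814.7 million) / 0.217 ≈ +€3,754.4 million.

+€3,754.4 million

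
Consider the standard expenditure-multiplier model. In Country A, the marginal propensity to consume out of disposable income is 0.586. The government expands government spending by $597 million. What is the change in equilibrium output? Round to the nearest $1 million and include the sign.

Government-spending multiplier = 1/(1 − MPC) = 1/(1 − 0.586) = 1/0.414 ≈ 2.415.
ΔY = k × ΔG = (+$597 million) / 0.414 ≈ +$1,442 million.

+$1,442 million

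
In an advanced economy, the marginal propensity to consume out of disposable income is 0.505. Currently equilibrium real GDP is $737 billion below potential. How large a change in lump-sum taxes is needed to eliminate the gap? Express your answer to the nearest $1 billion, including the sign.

Spending multiplier = 1/(1 − MPC) = 1/(1 − 0.505) = 1/0.495 ≈ 2.02.
Tax multiplier = −c·k = −0.505/0.495 ≈ −1.02. Need ΔY = +$737 billion, so ΔT = ΔY/(−c·k) = −(+$737 billion) × 0.495 / 0.505 ≈ −$722 billion.
The government should cut lump-sum taxes by $722 billion.

−$722 billion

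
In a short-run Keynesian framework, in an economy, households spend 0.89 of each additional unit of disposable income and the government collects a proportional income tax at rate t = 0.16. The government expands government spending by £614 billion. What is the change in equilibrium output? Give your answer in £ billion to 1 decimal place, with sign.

+£2,432.6 billion

Expenditure multiplier = 1/(1 − c(1−t)) = 1/(1 − 0.89×0.84) = 1/0.2524 ≈ 3.962.
ΔY = k × ΔG = (+£614 billion) / 0.2524 ≈ +£2,432.6 billion.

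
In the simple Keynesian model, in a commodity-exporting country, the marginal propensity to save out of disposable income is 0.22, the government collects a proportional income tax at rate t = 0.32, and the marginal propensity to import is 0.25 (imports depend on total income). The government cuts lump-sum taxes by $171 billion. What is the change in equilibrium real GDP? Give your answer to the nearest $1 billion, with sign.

MPC = 1 − MPS = 1 − 0.22 = 0.78.
A lump-sum tax change of −$171 billion shifts disposable income by +$171 billion; first-round consumption changes by −c × ΔT = −0.78 × (−$171 billion) = +$133.38 billion.
Expenditure multiplier = 1/(1 − c(1−t) + m) = 1/(1 − 0.78×0.68 + 0.25) = 1/0.7196 ≈ 1.39.
The tax multiplier is −c × k ≈ −1.084, so ΔY = k × (−c·ΔT) = (+$133.38 billion) / 0.7196 ≈ +$185 billion.

+$185 billion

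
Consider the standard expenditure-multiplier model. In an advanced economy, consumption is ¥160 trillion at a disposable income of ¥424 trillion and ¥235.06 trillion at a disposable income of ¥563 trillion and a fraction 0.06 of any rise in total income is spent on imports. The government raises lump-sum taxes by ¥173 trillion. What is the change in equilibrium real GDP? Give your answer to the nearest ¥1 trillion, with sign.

−¥180 trillion

MPC = ΔC/ΔYd = (235.06 − 160)/(563 − 424) = 75.06/139 = 0.54.
A lump-sum tax change of +¥173 trillion shifts disposable income by −¥173 trillion; first-round consumption changes by −c × ΔT = −0.54 × (+¥173 trillion) = −¥93.42 trillion.
Expenditure multiplier = 1/(1 − c + m) = 1/(1 − 0.54 + 0.06) = 1/0.52 ≈ 1.923.
The tax multiplier is −c × k ≈ −1.038, so ΔY = k × (−c·ΔT) = (−¥93.42 trillion) / 0.52 ≈ −¥180 trillion.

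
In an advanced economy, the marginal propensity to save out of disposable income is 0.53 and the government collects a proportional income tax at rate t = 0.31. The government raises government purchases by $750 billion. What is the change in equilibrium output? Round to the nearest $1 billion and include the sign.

MPC = 1 − MPS = 1 − 0.53 = 0.47.
Expenditure multiplier = 1/(1 − c(1−t)) = 1/(1 − 0.47×0.69) = 1/0.6757 ≈ 1.48.
ΔY = k × ΔG = (+$750 billion) / 0.6757 ≈ +$1,110 billion.

+$1,110 billion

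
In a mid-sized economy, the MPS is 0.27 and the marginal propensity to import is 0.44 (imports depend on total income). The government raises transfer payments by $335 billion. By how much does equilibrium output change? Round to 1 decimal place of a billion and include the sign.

MPC = 1 − MPS = 1 − 0.27 = 0.73.
The transfer change shifts disposable income by +$335 billion, so first-round consumption changes by c·ΔTR = 0.73 × (+$335 billion) = +$244.55 billion.
Expenditure multiplier = 1/(1 − c + m) = 1/(1 − 0.73 + 0.44) = 1/0.71 ≈ 1.408.
The transfer multiplier is c × k ≈ 1.028, so ΔY = k × (c·ΔTR) = (+$244.55 billion) / 0.71 ≈ +$344.4 billion.

+$344.4 billion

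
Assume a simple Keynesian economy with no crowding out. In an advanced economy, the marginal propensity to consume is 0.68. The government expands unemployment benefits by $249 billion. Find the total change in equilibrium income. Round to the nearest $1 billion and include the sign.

+$529 billion

The transfer change shifts disposable income by +$249 billion, so first-round consumption changes by c·ΔTR = 0.68 × (+$249 billion) = +$169.32 billion.
Expenditure multiplier = 1/(1 − MPC) = 1/(1 − 0.68) = 1/0.32 = 3.125.
The transfer multiplier is c × k = 2.125, so ΔY = k × (c·ΔTR) = (+$169.32 billion) / 0.32 ≈ +$529 billion.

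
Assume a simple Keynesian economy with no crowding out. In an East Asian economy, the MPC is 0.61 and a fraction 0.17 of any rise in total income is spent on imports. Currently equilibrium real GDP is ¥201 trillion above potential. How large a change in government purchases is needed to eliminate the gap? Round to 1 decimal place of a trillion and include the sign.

−¥112.6 trillion

Spending multiplier = 1/(1 − c + m) = 1/(1 − 0.61 + 0.17) = 1/0.56 ≈ 1.786.
Need ΔY = −¥201 trillion, so ΔG = ΔY/k = (−¥201 trillion) × 0.56 ≈ −¥112.6 trillion.
The government should cut government purchases by ¥112.6 trillion.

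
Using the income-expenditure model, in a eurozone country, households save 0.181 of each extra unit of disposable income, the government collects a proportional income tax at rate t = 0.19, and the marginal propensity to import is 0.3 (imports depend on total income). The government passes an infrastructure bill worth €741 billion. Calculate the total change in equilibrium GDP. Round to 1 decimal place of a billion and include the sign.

+€1,164.0 billion

MPC = 1 − MPS = 1 − 0.181 = 0.819.
Government-spending multiplier = 1/(1 − c(1−t) + m) = 1/(1 − 0.819×0.81 + 0.3) = 1/0.63661 ≈ 1.571.
ΔY = k × ΔG = (+€741 billion) / 0.63661 ≈ +€1,164 billion.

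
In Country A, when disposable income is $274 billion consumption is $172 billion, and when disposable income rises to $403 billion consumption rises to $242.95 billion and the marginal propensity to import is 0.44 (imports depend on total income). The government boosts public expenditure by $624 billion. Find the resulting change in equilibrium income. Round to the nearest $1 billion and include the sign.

MPC = ΔC/ΔYd = (242.95 − 172)/(403 − 274) = 70.95/129 = 0.55.
Government-spending multiplier = 1/(1 − c + m) = 1/(1 − 0.55 + 0.44) = 1/0.89 ≈ 1.124.
ΔY = k × ΔG = (+$624 billion) / 0.89 ≈ +$701 billion.

+$701 billion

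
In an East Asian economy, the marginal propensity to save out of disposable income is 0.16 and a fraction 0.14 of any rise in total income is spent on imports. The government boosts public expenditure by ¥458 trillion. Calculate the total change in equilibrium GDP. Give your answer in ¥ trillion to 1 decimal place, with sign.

MPC = 1 − MPS = 1 − 0.16 = 0.84.
Government-spending multiplier = 1/(1 − c + m) = 1/(1 − 0.84 + 0.14) = 1/0.3 ≈ 3.333.
ΔY = k × ΔG = (+¥458 trillion) / 0.3 ≈ +¥1,526.7 trillion.

+¥1,526.7 trillion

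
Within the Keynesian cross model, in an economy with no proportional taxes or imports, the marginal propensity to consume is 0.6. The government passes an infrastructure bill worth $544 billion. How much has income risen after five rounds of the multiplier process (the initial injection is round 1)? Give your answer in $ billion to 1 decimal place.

$1,254.2 billion

Round 1 adds ΔG = $544 billion; each later round is MPC = 0.6 times the previous.
After 5 rounds: 544 + 326.4 + 195.84 + 117.504 + 70.5024 = ΔG·(1 − c^5)/(1 − c) = 544 × (1 − 0.07776)/0.4 ≈ $1,254.2 billion.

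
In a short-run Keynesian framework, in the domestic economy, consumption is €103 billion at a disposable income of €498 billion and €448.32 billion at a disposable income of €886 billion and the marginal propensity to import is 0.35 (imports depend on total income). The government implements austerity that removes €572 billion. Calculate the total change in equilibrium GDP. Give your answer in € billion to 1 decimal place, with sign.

−€1,243.5 billion

MPC = ΔC/ΔYd = (448.32 − 103)/(886 − 498) = 345.32/388 = 0.89.
Spending multiplier = 1/(1 − c + m) = 1/(1 − 0.89 + 0.35) = 1/0.46 ≈ 2.174.
ΔY = k × ΔG = (−€572 billion) / 0.46 ≈ −€1,243.5 billion.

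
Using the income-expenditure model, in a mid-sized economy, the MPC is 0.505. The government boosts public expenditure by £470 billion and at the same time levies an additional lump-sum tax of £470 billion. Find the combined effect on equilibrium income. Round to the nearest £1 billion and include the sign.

Expenditure multiplier = 1/(1 − MPC) = 1/(1 − 0.505) = 1/0.495 ≈ 2.02.
ΔG contributes k·ΔG = (+£470 billion) / 0.495 ≈ +£949.5 billion.
ΔT of +£470 billion changes first-round spending by −c·ΔT = −£237.35 billion, contributing k·(−c·ΔT) = (−£237.35 billion) / 0.495 ≈ −£479.5 billion.
With ΔG = ΔT and no other leakages, the balanced-budget multiplier is 1, so ΔY = ΔG = +£470 billion.

+£470 billion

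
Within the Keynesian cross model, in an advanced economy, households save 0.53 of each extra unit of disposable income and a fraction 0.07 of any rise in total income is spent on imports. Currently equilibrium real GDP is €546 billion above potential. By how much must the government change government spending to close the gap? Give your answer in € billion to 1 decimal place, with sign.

−€327.6 billion

MPC = 1 − MPS = 1 − 0.53 = 0.47.
Spending multiplier = 1/(1 − c + m) = 1/(1 − 0.47 + 0.07) = 1/0.6 ≈ 1.667.
Need ΔY = −€546 billion, so ΔG = ΔY/k = (−€546 billion) × 0.6 = −€327.6 billion.
The government should cut government spending by €327.6 billion.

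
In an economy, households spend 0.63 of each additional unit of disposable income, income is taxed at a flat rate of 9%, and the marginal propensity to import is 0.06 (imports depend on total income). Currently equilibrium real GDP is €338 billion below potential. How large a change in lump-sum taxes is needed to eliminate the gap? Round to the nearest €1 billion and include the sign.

−€261 billion

Spending multiplier = 1/(1 − c(1−t) + m) = 1/(1 − 0.63×0.91 + 0.06) = 1/0.4867 ≈ 2.055.
Tax multiplier = −c·k = −0.63/0.4867 ≈ −1.294. Need ΔY = +€338 billion, so ΔT = ΔY/(−c·k) = −(+€338 billion) × 0.4867 / 0.63 ≈ −€261 billion.
The government should cut lump-sum taxes by €261 billion.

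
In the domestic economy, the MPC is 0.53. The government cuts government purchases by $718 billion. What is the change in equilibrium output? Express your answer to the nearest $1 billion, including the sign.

Government-spending multiplier = 1/(1 − MPC) = 1/(1 − 0.53) = 1/0.47 ≈ 2.128.
ΔY = k × ΔG = (−$718 billion) / 0.47 ≈ −$1,528 billion.

−$1,528 billion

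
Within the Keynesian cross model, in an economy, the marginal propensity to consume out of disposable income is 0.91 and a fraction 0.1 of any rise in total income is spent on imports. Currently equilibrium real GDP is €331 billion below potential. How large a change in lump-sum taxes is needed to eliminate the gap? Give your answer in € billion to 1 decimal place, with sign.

−€69.1 billion

Spending multiplier = 1/(1 − c + m) = 1/(1 − 0.91 + 0.1) = 1/0.19 ≈ 5.263.
Tax multiplier = −c·k = −0.91/0.19 ≈ −4.789. Need ΔY = +€331 billion, so ΔT = ΔY/(−c·k) = −(+€331 billion) × 0.19 / 0.91 ≈ −€69.1 billion.
The government should cut lump-sum taxes by €69.1 billion.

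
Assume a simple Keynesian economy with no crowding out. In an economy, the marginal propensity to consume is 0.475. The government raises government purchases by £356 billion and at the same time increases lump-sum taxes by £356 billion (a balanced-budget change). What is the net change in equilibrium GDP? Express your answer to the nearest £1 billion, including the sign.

Expenditure multiplier = 1/(1 − MPC) = 1/(1 − 0.475) = 1/0.525 ≈ 1.905.
ΔG contributes k·ΔG = (+£356 billion) / 0.525 ≈ +£678.1 billion.
ΔT of +£356 billion changes first-round spending by −c·ΔT = −£169.1 billion, contributing k·(−c·ΔT) = (−£169.1 billion) / 0.525 ≈ −£322.1 billion.
With ΔG = ΔT and no other leakages, the balanced-budget multiplier is 1, so ΔY = ΔG = +£356 billion.

+£356 billion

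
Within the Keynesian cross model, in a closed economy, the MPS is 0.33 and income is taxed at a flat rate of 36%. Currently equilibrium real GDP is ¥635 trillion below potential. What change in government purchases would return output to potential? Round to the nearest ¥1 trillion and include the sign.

MPC = 1 − MPS = 1 − 0.33 = 0.67.
Spending multiplier = 1/(1 − c(1−t)) = 1/(1 − 0.67×0.64) = 1/0.5712 ≈ 1.751.
Need ΔY = +¥635 trillion, so ΔG = ΔY/k = (+¥635 trillion) × 0.5712 ≈ +¥363 trillion.
The government should increase government purchases by ¥363 trillion.

+¥363 trillion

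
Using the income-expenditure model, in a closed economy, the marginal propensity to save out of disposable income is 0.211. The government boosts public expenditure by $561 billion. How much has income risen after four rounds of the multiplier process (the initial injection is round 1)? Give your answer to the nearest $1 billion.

MPC = 1 − MPS = 1 − 0.211 = 0.789.
Round 1 adds ΔG = $561 billion; each later round is MPC = 0.789 times the previous.
After 4 rounds: 561 + 442.629 + 349.234281 + 275.545847709 = ΔG·(1 − c^4)/(1 − c) = 561 × (1 − 0.387532395441)/0.211 ≈ $1,628 billion.

$1,628 billion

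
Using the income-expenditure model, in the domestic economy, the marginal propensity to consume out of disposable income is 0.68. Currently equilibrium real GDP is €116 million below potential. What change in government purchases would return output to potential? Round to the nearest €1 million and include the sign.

+€37 million

Spending multiplier = 1/(1 − MPC) = 1/(1 − 0.68) = 1/0.32 = 3.125.
Need ΔY = +€116 million, so ΔG = ΔY/k = (+€116 million) × 0.32 ≈ +€37 million.
The government should increase government purchases by €37 million.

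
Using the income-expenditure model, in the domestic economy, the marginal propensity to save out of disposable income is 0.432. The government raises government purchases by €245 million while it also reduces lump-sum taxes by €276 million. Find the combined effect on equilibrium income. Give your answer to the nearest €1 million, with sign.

+€930 million

MPC = 1 − MPS = 1 − 0.432 = 0.568.
Expenditure multiplier = 1/(1 − MPC) = 1/(1 − 0.568) = 1/0.432 ≈ 2.315.
ΔG contributes k·ΔG = (+€245 million) / 0.432 ≈ +€567.1 million.
ΔT of −€276 million changes first-round spending by −c·ΔT = +€156.768 million, contributing k·(−c·ΔT) = (+€156.768 million) / 0.432 ≈ +€362.9 million.
Net ΔY = k(ΔG − c·ΔT) = (+€401.768 million) / 0.432 ≈ +€930 million.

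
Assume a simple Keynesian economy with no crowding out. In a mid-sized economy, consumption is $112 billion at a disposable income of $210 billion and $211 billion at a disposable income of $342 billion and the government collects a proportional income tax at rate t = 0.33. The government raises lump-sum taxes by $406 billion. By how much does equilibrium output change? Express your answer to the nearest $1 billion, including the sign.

MPC = ΔC/ΔYd = (211 − 112)/(342 − 210) = 99/132 = 0.75.
A lump-sum tax change of +$406 billion shifts disposable income by −$406 billion; first-round consumption changes by −c × ΔT = −0.75 × (+$406 billion) = −$304.5 billion.
Expenditure multiplier = 1/(1 − c(1−t)) = 1/(1 − 0.75×0.67) = 1/0.4975 ≈ 2.01.
The tax multiplier is −c × k ≈ −1.508, so ΔY = k × (−c·ΔT) = (−$304.5 billion) / 0.4975 ≈ −$612 billion.

−$612 billion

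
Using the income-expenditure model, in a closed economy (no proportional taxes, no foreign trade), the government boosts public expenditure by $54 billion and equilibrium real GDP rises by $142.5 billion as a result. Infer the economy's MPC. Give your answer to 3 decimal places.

0.621

Implied spending multiplier k = ΔY/ΔG = 142.5/54 ≈ 2.6389.
Since k = 1/(1 − MPC), MPC = 1 − 1/k = 1 − ΔG/ΔY = 1 − 54/142.5 ≈ 0.621.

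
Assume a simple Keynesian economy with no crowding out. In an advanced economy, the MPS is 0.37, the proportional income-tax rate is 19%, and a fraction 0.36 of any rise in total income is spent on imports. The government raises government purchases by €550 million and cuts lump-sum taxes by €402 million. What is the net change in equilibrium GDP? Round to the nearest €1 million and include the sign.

+€945 million

MPC = 1 − MPS = 1 − 0.37 = 0.63.
Expenditure multiplier = 1/(1 − c(1−t) + m) = 1/(1 − 0.63×0.81 + 0.36) = 1/0.8497 ≈ 1.177.
ΔG contributes k·ΔG = (+€550 million) / 0.8497 ≈ +€647.3 million.
ΔT of −€402 million changes first-round spending by −c·ΔT = +€253.26 million, contributing k·(−c·ΔT) = (+€253.26 million) / 0.8497 ≈ +€298.1 million.
Net ΔY = k(ΔG − c·ΔT) = (+€803.26 million) / 0.8497 ≈ +€945 million.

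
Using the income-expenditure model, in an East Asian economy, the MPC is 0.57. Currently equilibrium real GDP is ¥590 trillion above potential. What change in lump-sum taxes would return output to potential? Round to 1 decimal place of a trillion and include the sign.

Spending multiplier = 1/(1 − MPC) = 1/(1 − 0.57) = 1/0.43 ≈ 2.326.
Tax multiplier = −c·k = −0.57/0.43 ≈ −1.326. Need ΔY = −¥590 trillion, so ΔT = ΔY/(−c·k) = −(−¥590 trillion) × 0.43 / 0.57 ≈ +¥445.1 trillion.
The government should raise lump-sum taxes by ¥445.1 trillion.

+¥445.1 trillion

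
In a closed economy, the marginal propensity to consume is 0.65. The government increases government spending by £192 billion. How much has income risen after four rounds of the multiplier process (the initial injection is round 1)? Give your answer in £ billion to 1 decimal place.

Round 1 adds ΔG = £192 billion; each later round is MPC = 0.65 times the previous.
After 4 rounds: 192 + 124.8 + 81.12 + 52.728 = ΔG·(1 − c^4)/(1 − c) = 192 × (1 − 0.17850625)/0.35 ≈ £450.6 billion.

£450.6 billion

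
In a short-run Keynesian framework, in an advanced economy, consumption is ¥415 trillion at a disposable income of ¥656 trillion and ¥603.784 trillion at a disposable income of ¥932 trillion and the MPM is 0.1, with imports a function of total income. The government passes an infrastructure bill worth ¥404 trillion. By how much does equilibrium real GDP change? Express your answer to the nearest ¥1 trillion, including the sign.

MPC = ΔC/ΔYd = (603.784 − 415)/(932 − 656) = 188.784/276 = 0.684.
Government-spending multiplier = 1/(1 − c + m) = 1/(1 − 0.684 + 0.1) = 1/0.416 ≈ 2.404.
ΔY = k × ΔG = (+¥404 trillion) / 0.416 ≈ +¥971 trillion.

+¥971 trillion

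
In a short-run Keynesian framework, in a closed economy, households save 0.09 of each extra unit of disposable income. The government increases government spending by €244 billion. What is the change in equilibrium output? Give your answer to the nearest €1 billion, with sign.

+€2,711 billion

MPC = 1 − MPS = 1 − 0.09 = 0.91.
Government-spending multiplier = 1/(1 − MPC) = 1/(1 − 0.91) = 1/0.09 ≈ 11.111.
ΔY = k × ΔG = (+€244 billion) / 0.09 ≈ +€2,711 billion.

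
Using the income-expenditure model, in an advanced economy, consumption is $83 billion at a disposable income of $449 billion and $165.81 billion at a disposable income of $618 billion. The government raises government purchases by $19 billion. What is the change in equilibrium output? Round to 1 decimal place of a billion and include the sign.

+$37.3 billion

MPC = ΔC/ΔYd = (165.81 − 83)/(618 − 449) = 82.81/169 = 0.49.
Government-spending multiplier = 1/(1 − MPC) = 1/(1 − 0.49) = 1/0.51 ≈ 1.961.
ΔY = k × ΔG = (+$19 billion) / 0.51 ≈ +$37.3 billion.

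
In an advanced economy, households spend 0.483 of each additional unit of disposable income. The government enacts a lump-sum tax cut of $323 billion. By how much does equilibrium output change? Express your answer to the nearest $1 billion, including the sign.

A lump-sum tax change of −$323 billion shifts disposable income by +$323 billion; first-round consumption changes by −c × ΔT = −0.483 × (−$323 billion) = +$156.009 billion.
Expenditure multiplier = 1/(1 − MPC) = 1/(1 − 0.483) = 1/0.517 ≈ 1.934.
The tax multiplier is −c × k ≈ −0.934, so ΔY = k × (−c·ΔT) = (+$156.009 billion) / 0.517 ≈ +$302 billion.

+$302 billion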